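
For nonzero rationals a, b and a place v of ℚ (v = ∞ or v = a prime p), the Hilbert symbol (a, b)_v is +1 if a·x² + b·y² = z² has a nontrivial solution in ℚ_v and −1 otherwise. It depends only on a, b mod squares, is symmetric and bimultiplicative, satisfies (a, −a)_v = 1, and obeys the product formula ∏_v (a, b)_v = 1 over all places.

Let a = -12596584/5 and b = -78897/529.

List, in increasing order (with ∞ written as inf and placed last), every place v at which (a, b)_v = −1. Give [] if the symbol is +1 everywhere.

[2, 5, 11, inf]

(a, b) ≡ (-770, -273) mod (ℚ^×)²; places V = {2, 3, 5, 7, 11, 13, 17, 23, ∞}.
(a,b)_∞: sgn(-770)=−, sgn(-273)=−, so -1.
(a,b)_17: α=0, u≡5; β=2, v≡8 (mod 17); (5|17)=-1, (8|17)=+1; sign (−1)^0·-1^2·+1^0 = +1.
(a,b)_2: α=3, β=0; u≡7, v≡7 (mod 8); ε(u)ε(v)=1·1, αω(v)=3·0, βω(u)=0·0; sum ≡ 1  ⇒  -1.
(a,b)_11: α=3, u≡8; β=0, v≡6 (mod 11); (8|11)=-1, (6|11)=-1; sign (−1)^0·-1^0·-1^3 = -1.
(a,b)_3: α=0, u≡1; β=1, v≡2 (mod 3); (1|3)=+1, (2|3)=-1; sign (−1)^0·+1^1·-1^0 = +1.
(a,b)_23: α=0, u≡2; β=-2, v≡16 (mod 23); (2|23)=+1, (16|23)=+1; sign (−1)^0·+1^-2·+1^0 = +1.
(a,b)_5: α=-1, u≡1; β=0, v≡2 (mod 5); (1|5)=+1, (2|5)=-1; sign (−1)^0·+1^0·-1^-1 = -1.
(a,b)_13: α=2, u≡9; β=1, v≡6 (mod 13); (9|13)=+1, (6|13)=-1; sign (−1)^0·+1^1·-1^2 = +1.
(a,b)_7: α=1, u≡4; β=1, v≡5 (mod 7); (4|7)=+1, (5|7)=-1; sign (−1)^1·+1^1·-1^1 = +1.
Ram(-770, -273) = {2, 5, 11, ∞}; no ℚ_2-point on the conic.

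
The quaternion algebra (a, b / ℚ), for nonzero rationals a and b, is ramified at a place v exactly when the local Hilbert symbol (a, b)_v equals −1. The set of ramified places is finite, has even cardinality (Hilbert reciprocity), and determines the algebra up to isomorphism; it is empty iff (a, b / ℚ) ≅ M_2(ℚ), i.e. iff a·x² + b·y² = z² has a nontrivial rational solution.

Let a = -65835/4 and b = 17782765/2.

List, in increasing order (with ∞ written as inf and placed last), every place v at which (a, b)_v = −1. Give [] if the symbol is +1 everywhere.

[2, 5, 11, 17]

Mod squares: a ≡ -7315, b ≡ 293930. Check v ∈ {∞, 2, 3, 5, 7, 11, 13, 17, 19}.
v=13: a=13^0·(≡9), b=13^1·(≡3) mod 13; (9|13)=+1, (3|13)=+1; (−1)^{0·1·6}·(+1)^1·(+1)^0 = +1.
v=3: a=3^2·(≡2), b=3^0·(≡2) mod 3; (2|3)=-1, (2|3)=-1; (−1)^{2·0·1}·(-1)^0·(-1)^2 = +1.
v=∞: -7315 < 0 and 293930 > 0  ⇒  (a,b)_∞ = +1.
v=5: a=5^1·(≡2), b=5^1·(≡4) mod 5; (2|5)=-1, (4|5)=+1; (−1)^{1·1·2}·(-1)^1·(+1)^1 = -1.
v=7: a=7^1·(≡6), b=7^1·(≡2) mod 7; (6|7)=-1, (2|7)=+1; (−1)^{1·1·3}·(-1)^1·(+1)^1 = +1.
v=2: v_2(a)=-2, v_2(b)=-1; units ≡ 5, 5 (mod 8); ε·ε+αω+βω = 0·0+-2·1+-1·1 ≡ 1  ⇒  (a,b)_2 = -1.
v=19: a=19^1·(≡3), b=19^1·(≡7) mod 19; (3|19)=-1, (7|19)=+1; (−1)^{1·1·9}·(-1)^1·(+1)^1 = +1.
v=17: a=17^0·(≡10), b=17^1·(≡9) mod 17; (10|17)=-1, (9|17)=+1; (−1)^{0·1·8}·(-1)^1·(+1)^0 = -1.
v=11: a=11^1·(≡8), b=11^2·(≡8) mod 11; (8|11)=-1, (8|11)=-1; (−1)^{1·2·5}·(-1)^2·(-1)^1 = -1.
(-7315, 293930 / ℚ) ramifies at {2, 5, 11, 17}: a division algebra.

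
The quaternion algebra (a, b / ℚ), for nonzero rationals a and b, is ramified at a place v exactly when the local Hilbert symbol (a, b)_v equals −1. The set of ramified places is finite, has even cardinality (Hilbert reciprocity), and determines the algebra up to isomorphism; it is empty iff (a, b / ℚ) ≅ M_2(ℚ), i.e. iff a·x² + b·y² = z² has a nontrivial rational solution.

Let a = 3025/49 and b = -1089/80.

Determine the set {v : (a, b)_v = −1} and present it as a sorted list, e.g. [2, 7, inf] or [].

[]

Mod squares: a ≡ 1, b ≡ -5. Check v ∈ {∞, 2, 3, 5, 7, 11}.
v=2: v_2(a)=0, v_2(b)=-4; units ≡ 1, 3 (mod 8); ε·ε+αω+βω = 0·1+0·1+-4·0 ≡ 0  ⇒  (a,b)_2 = +1.
v=11: a=11^2·(≡5), b=11^2·(≡8) mod 11; (5|11)=+1, (8|11)=-1; (−1)^{2·2·5}·(+1)^2·(-1)^2 = +1.
v=3: a=3^0·(≡1), b=3^2·(≡1) mod 3; (1|3)=+1, (1|3)=+1; (−1)^{0·2·1}·(+1)^2·(+1)^0 = +1.
v=5: a=5^2·(≡4), b=5^-1·(≡1) mod 5; (4|5)=+1, (1|5)=+1; (−1)^{2·-1·2}·(+1)^-1·(+1)^2 = +1.
v=∞: 1 > 0 and -5 < 0  ⇒  (a,b)_∞ = +1.
v=7: a=7^-2·(≡1), b=7^0·(≡1) mod 7; (1|7)=+1, (1|7)=+1; (−1)^{-2·0·3}·(+1)^0·(+1)^-2 = +1.
Ram(a, b) = ∅: the form 1·x² + -5·y² − z² is isotropic over every ℚ_v, so by Hasse–Minkowski it is isotropic over ℚ.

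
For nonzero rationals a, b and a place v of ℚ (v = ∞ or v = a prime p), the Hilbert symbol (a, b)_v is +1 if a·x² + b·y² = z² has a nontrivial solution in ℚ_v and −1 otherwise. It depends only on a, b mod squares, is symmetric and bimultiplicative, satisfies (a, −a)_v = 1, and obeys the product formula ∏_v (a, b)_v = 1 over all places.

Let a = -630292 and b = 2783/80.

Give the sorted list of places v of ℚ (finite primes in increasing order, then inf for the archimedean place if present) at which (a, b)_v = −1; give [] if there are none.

Mod squares: a ≡ -157573, b ≡ 115. Check v ∈ {∞, 2, 5, 11, 13, 17, 23, 31}.
v=17: a=17^1·(≡1), b=17^0·(≡1) mod 17; (1|17)=+1, (1|17)=+1; (−1)^{1·0·8}·(+1)^0·(+1)^1 = +1.
v=13: a=13^1·(≡6), b=13^0·(≡7) mod 13; (6|13)=-1, (7|13)=-1; (−1)^{1·0·6}·(-1)^0·(-1)^1 = -1.
v=31: a=31^1·(≡4), b=31^0·(≡22) mod 31; (4|31)=+1, (22|31)=-1; (−1)^{1·0·15}·(+1)^0·(-1)^1 = -1.
v=5: a=5^0·(≡3), b=5^-1·(≡3) mod 5; (3|5)=-1, (3|5)=-1; (−1)^{0·-1·2}·(-1)^-1·(-1)^0 = -1.
v=23: a=23^1·(≡12), b=23^1·(≡11) mod 23; (12|23)=+1, (11|23)=-1; (−1)^{1·1·11}·(+1)^1·(-1)^1 = +1.
v=11: a=11^0·(≡8), b=11^2·(≡4) mod 11; (8|11)=-1, (4|11)=+1; (−1)^{0·2·5}·(-1)^2·(+1)^0 = +1.
v=∞: -157573 < 0 and 115 > 0  ⇒  (a,b)_∞ = +1.
v=2: v_2(a)=2, v_2(b)=-4; units ≡ 3, 3 (mod 8); ε·ε+αω+βω = 1·1+2·1+-4·1 ≡ 1  ⇒  (a,b)_2 = -1.
(-157573, 115 / ℚ) ramifies at {2, 5, 13, 31}: a division algebra.

[2, 5, 13, 31]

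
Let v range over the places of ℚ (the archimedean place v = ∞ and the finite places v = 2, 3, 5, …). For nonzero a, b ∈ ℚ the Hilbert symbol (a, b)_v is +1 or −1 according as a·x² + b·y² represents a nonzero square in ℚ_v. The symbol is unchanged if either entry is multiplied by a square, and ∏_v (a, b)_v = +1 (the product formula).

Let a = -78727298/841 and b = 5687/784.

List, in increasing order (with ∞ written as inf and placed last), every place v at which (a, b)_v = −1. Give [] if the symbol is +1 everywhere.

Mod squares: a ≡ -465842, b ≡ 47. Check v ∈ {∞, 2, 7, 11, 13, 19, 23, 29, 41, 47}.
v=19: a=19^1·(≡7), b=19^0·(≡5) mod 19; (7|19)=+1, (5|19)=+1; (−1)^{1·0·9}·(+1)^0·(+1)^1 = +1.
v=13: a=13^3·(≡8), b=13^0·(≡8) mod 13; (8|13)=-1, (8|13)=-1; (−1)^{3·0·6}·(-1)^0·(-1)^3 = -1.
v=∞: -465842 < 0 and 47 > 0  ⇒  (a,b)_∞ = +1.
v=7: a=7^0·(≡1), b=7^-2·(≡5) mod 7; (1|7)=+1, (5|7)=-1; (−1)^{0·-2·3}·(+1)^-2·(-1)^0 = +1.
v=11: a=11^0·(≡2), b=11^2·(≡1) mod 11; (2|11)=-1, (1|11)=+1; (−1)^{0·2·5}·(-1)^2·(+1)^0 = +1.
v=2: v_2(a)=1, v_2(b)=-4; units ≡ 7, 7 (mod 8); ε·ε+αω+βω = 1·1+1·0+-4·0 ≡ 1  ⇒  (a,b)_2 = -1.
v=47: a=47^0·(≡46), b=47^1·(≡17) mod 47; (46|47)=-1, (17|47)=+1; (−1)^{0·1·23}·(-1)^1·(+1)^0 = -1.
v=41: a=41^1·(≡32), b=41^0·(≡14) mod 41; (32|41)=+1, (14|41)=-1; (−1)^{1·0·20}·(+1)^0·(-1)^1 = -1.
v=29: a=29^-2·(≡17), b=29^0·(≡3) mod 29; (17|29)=-1, (3|29)=-1; (−1)^{-2·0·14}·(-1)^0·(-1)^-2 = +1.
v=23: a=23^1·(≡2), b=23^0·(≡3) mod 23; (2|23)=+1, (3|23)=+1; (−1)^{1·0·11}·(+1)^0·(+1)^1 = +1.
Ram(-465842, 47) = {2, 13, 41, 47}; no ℚ_2-point on the conic.

[2, 13, 41, 47]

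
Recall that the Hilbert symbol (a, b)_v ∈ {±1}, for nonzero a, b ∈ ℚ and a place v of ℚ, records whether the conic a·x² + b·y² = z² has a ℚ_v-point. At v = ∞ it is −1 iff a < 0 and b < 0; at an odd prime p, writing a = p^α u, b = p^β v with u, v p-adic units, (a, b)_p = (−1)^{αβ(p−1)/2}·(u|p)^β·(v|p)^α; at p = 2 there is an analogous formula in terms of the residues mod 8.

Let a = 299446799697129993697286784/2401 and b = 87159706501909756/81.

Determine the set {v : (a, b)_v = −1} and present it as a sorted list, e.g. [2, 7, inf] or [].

Mod squares: a ≡ 315146, b ≡ 2431. Check v ∈ {∞, 2, 3, 7, 11, 13, 17, 19, 23, 31}.
v=3: a=3^4·(≡2), b=3^-4·(≡1) mod 3; (2|3)=-1, (1|3)=+1; (−1)^{4·-4·1}·(-1)^-4·(+1)^4 = +1.
v=19: a=19^2·(≡8), b=19^2·(≡13) mod 19; (8|19)=-1, (13|19)=-1; (−1)^{2·2·9}·(-1)^2·(-1)^2 = +1.
v=2: v_2(a)=7, v_2(b)=2; units ≡ 5, 7 (mod 8); ε·ε+αω+βω = 0·1+7·0+2·1 ≡ 0  ⇒  (a,b)_2 = +1.
v=17: a=17^3·(≡1), b=17^3·(≡11) mod 17; (1|17)=+1, (11|17)=-1; (−1)^{3·3·8}·(+1)^3·(-1)^3 = -1.
v=∞: 315146 > 0 and 2431 > 0  ⇒  (a,b)_∞ = +1.
v=31: a=31^3·(≡3), b=31^2·(≡27) mod 31; (3|31)=-1, (27|31)=-1; (−1)^{3·2·15}·(-1)^2·(-1)^3 = -1.
v=23: a=23^3·(≡20), b=23^2·(≡9) mod 23; (20|23)=-1, (9|23)=+1; (−1)^{3·2·11}·(-1)^2·(+1)^3 = +1.
v=7: a=7^-4·(≡6), b=7^0·(≡2) mod 7; (6|7)=-1, (2|7)=+1; (−1)^{-4·0·3}·(-1)^0·(+1)^-4 = +1.
v=11: a=11^2·(≡7), b=11^1·(≡3) mod 11; (7|11)=-1, (3|11)=+1; (−1)^{2·1·5}·(-1)^1·(+1)^2 = -1.
v=13: a=13^5·(≡12), b=13^3·(≡7) mod 13; (12|13)=+1, (7|13)=-1; (−1)^{5·3·6}·(+1)^3·(-1)^5 = -1.
|Ram(315146, 2431)| = 4, even; anisotropic at {11, 13, 17, 31}.

[11, 13, 17, 31]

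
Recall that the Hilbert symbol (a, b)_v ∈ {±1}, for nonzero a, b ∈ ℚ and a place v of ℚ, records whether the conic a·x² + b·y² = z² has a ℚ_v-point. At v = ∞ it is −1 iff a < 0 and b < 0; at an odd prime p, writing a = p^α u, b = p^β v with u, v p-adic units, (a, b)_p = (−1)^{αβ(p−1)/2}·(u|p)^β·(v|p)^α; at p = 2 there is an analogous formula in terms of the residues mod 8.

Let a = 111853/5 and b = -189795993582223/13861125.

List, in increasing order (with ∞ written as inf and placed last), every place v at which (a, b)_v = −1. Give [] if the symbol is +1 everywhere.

[7, 19]

(a, b) ≡ (665, -35) mod (ℚ^×)²; places V = {2, 3, 5, 7, 17, 19, 29, 37, 47, ∞}.
(a,b)_17: α=0, u≡2; β=2, v≡13 (mod 17); (2|17)=+1, (13|17)=+1; sign (−1)^0·+1^2·+1^0 = +1.
(a,b)_∞: sgn(665)=+, sgn(-35)=−, so +1.
(a,b)_47: α=0, u≡8; β=2, v≡2 (mod 47); (8|47)=+1, (2|47)=+1; sign (−1)^0·+1^2·+1^0 = +1.
(a,b)_19: α=1, u≡7; β=2, v≡13 (mod 19); (7|19)=+1, (13|19)=-1; sign (−1)^0·+1^2·-1^1 = -1.
(a,b)_7: α=1, u≡1; β=7, v≡2 (mod 7); (1|7)=+1, (2|7)=+1; sign (−1)^1·+1^7·+1^1 = -1.
(a,b)_3: α=0, u≡2; β=-4, v≡1 (mod 3); (2|3)=-1, (1|3)=+1; sign (−1)^0·-1^-4·+1^0 = +1.
(a,b)_5: α=-1, u≡3; β=-3, v≡3 (mod 5); (3|5)=-1, (3|5)=-1; sign (−1)^0·-1^-3·-1^-1 = +1.
(a,b)_29: α=2, u≡15; β=0, v≡16 (mod 29); (15|29)=-1, (16|29)=+1; sign (−1)^0·-1^0·+1^2 = +1.
(a,b)_2: α=0, β=0; u≡1, v≡5 (mod 8); ε(u)ε(v)=0·0, αω(v)=0·1, βω(u)=0·0; sum ≡ 0  ⇒  +1.
(a,b)_37: α=0, u≡30; β=-2, v≡29 (mod 37); (30|37)=+1, (29|37)=-1; sign (−1)^0·+1^-2·-1^0 = +1.
Ram(665, -35) = {7, 19}; no ℚ_7-point on the conic.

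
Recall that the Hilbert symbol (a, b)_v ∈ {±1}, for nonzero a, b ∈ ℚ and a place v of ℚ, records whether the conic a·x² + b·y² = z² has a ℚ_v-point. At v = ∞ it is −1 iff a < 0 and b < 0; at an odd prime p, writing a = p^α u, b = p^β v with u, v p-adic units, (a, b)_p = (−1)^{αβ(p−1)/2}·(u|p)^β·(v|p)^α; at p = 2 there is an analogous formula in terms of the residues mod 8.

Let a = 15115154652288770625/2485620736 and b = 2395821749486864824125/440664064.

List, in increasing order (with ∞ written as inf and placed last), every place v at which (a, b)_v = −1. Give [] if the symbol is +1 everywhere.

[3, 5, 7, 17]

Mod squares: a ≡ 17, b ≡ 1365. Check v ∈ {∞, 2, 3, 5, 7, 11, 13, 17, 19, 41, 43}.
v=5: a=5^4·(≡3), b=5^3·(≡2) mod 5; (3|5)=-1, (2|5)=-1; (−1)^{4·3·2}·(-1)^3·(-1)^4 = -1.
v=11: a=11^0·(≡8), b=11^2·(≡4) mod 11; (8|11)=-1, (4|11)=+1; (−1)^{0·2·5}·(-1)^2·(+1)^0 = +1.
v=7: a=7^4·(≡6), b=7^7·(≡5) mod 7; (6|7)=-1, (5|7)=-1; (−1)^{4·7·3}·(-1)^7·(-1)^4 = -1.
v=3: a=3^8·(≡2), b=3^11·(≡2) mod 3; (2|3)=-1, (2|3)=-1; (−1)^{8·11·1}·(-1)^11·(-1)^8 = -1.
v=2: v_2(a)=-12, v_2(b)=-18; units ≡ 1, 5 (mod 8); ε·ε+αω+βω = 0·0+-12·1+-18·0 ≡ 0  ⇒  (a,b)_2 = +1.
v=19: a=19^-2·(≡17), b=19^0·(≡7) mod 19; (17|19)=+1, (7|19)=+1; (−1)^{-2·0·9}·(+1)^0·(+1)^-2 = +1.
v=43: a=43^2·(≡10), b=43^0·(≡7) mod 43; (10|43)=+1, (7|43)=-1; (−1)^{2·0·21}·(+1)^0·(-1)^2 = +1.
v=∞: 17 > 0 and 1365 > 0  ⇒  (a,b)_∞ = +1.
v=13: a=13^2·(≡4), b=13^1·(≡12) mod 13; (4|13)=+1, (12|13)=+1; (−1)^{2·1·6}·(+1)^1·(+1)^2 = +1.
v=41: a=41^-2·(≡29), b=41^-2·(≡27) mod 41; (29|41)=-1, (27|41)=-1; (−1)^{-2·-2·20}·(-1)^-2·(-1)^-2 = +1.
v=17: a=17^3·(≡8), b=17^4·(≡11) mod 17; (8|17)=+1, (11|17)=-1; (−1)^{3·4·8}·(+1)^4·(-1)^3 = -1.
|Ram(17, 1365)| = 4, even; anisotropic at {3, 5, 7, 17}.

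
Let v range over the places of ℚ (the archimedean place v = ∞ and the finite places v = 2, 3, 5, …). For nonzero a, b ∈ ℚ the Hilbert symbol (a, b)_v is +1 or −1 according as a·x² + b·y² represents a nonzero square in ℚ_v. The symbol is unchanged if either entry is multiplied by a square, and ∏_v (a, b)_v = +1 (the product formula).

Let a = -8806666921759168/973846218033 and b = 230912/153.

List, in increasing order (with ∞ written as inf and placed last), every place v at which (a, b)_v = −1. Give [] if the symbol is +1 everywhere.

[11, 41]

Mod squares: a ≡ -16031, b ≡ 15334. Check v ∈ {∞, 2, 3, 7, 11, 13, 17, 19, 23, 41}.
v=13: a=13^-2·(≡11), b=13^0·(≡11) mod 13; (11|13)=-1, (11|13)=-1; (−1)^{-2·0·6}·(-1)^0·(-1)^-2 = +1.
v=3: a=3^-2·(≡1), b=3^-2·(≡1) mod 3; (1|3)=+1, (1|3)=+1; (−1)^{-2·-2·1}·(+1)^-2·(+1)^-2 = +1.
v=11: a=11^6·(≡7), b=11^1·(≡7) mod 11; (7|11)=-1, (7|11)=-1; (−1)^{6·1·5}·(-1)^1·(-1)^6 = -1.
v=23: a=23^1·(≡9), b=23^0·(≡1) mod 23; (9|23)=+1, (1|23)=+1; (−1)^{1·0·11}·(+1)^0·(+1)^1 = +1.
v=17: a=17^-3·(≡8), b=17^-1·(≡2) mod 17; (8|17)=+1, (2|17)=+1; (−1)^{-3·-1·8}·(+1)^-1·(+1)^-3 = +1.
v=∞: -16031 < 0 and 15334 > 0  ⇒  (a,b)_∞ = +1.
v=41: a=41^3·(≡6), b=41^1·(≡21) mod 41; (6|41)=-1, (21|41)=+1; (−1)^{3·1·20}·(-1)^1·(+1)^3 = -1.
v=7: a=7^2·(≡3), b=7^0·(≡4) mod 7; (3|7)=-1, (4|7)=+1; (−1)^{2·0·3}·(-1)^0·(+1)^2 = +1.
v=2: v_2(a)=6, v_2(b)=9; units ≡ 1, 3 (mod 8); ε·ε+αω+βω = 0·1+6·1+9·0 ≡ 0  ⇒  (a,b)_2 = +1.
v=19: a=19^-4·(≡4), b=19^0·(≡5) mod 19; (4|19)=+1, (5|19)=+1; (−1)^{-4·0·9}·(+1)^0·(+1)^-4 = +1.
(-16031, 15334 / ℚ) ramifies at {11, 41}: a division algebra.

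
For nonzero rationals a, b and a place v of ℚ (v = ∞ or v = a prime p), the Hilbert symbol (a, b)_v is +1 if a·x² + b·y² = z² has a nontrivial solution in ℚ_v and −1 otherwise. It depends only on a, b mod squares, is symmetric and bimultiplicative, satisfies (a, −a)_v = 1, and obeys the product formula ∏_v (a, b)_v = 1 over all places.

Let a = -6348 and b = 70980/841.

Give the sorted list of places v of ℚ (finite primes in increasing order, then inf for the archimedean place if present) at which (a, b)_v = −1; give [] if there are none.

[3, 5]

(a, b) ≡ (-3, 105) mod (ℚ^×)²; places V = {2, 3, 5, 7, 13, 23, 29, ∞}.
(a,b)_5: α=0, u≡2; β=1, v≡1 (mod 5); (2|5)=-1, (1|5)=+1; sign (−1)^0·-1^1·+1^0 = -1.
(a,b)_7: α=0, u≡1; β=1, v≡4 (mod 7); (1|7)=+1, (4|7)=+1; sign (−1)^0·+1^1·+1^0 = +1.
(a,b)_13: α=0, u≡9; β=2, v≡12 (mod 13); (9|13)=+1, (12|13)=+1; sign (−1)^0·+1^2·+1^0 = +1.
(a,b)_23: α=2, u≡11; β=0, v≡9 (mod 23); (11|23)=-1, (9|23)=+1; sign (−1)^0·-1^0·+1^2 = +1.
(a,b)_3: α=1, u≡2; β=1, v≡2 (mod 3); (2|3)=-1, (2|3)=-1; sign (−1)^1·-1^1·-1^1 = -1.
(a,b)_2: α=2, β=2; u≡5, v≡1 (mod 8); ε(u)ε(v)=0·0, αω(v)=2·0, βω(u)=2·1; sum ≡ 0  ⇒  +1.
(a,b)_29: α=0, u≡3; β=-2, v≡17 (mod 29); (3|29)=-1, (17|29)=-1; sign (−1)^0·-1^-2·-1^0 = +1.
(a,b)_∞: sgn(-3)=−, sgn(105)=+, so +1.
|Ram(-3, 105)| = 2, even; anisotropic at {3, 5}.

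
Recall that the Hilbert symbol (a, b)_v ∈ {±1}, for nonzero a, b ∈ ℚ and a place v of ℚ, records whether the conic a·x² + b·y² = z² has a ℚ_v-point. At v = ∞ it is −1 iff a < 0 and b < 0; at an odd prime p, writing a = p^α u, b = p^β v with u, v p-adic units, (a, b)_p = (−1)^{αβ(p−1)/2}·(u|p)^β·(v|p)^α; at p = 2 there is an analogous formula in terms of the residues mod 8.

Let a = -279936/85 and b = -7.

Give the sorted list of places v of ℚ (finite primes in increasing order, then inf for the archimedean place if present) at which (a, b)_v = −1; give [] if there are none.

Mod squares: a ≡ -510, b ≡ -7. Check v ∈ {∞, 2, 3, 5, 7, 17}.
v=7: a=7^0·(≡1), b=7^1·(≡6) mod 7; (1|7)=+1, (6|7)=-1; (−1)^{0·1·3}·(+1)^1·(-1)^0 = +1.
v=17: a=17^-1·(≡4), b=17^0·(≡10) mod 17; (4|17)=+1, (10|17)=-1; (−1)^{-1·0·8}·(+1)^0·(-1)^-1 = -1.
v=2: v_2(a)=7, v_2(b)=0; units ≡ 1, 1 (mod 8); ε·ε+αω+βω = 0·0+7·0+0·0 ≡ 0  ⇒  (a,b)_2 = +1.
v=5: a=5^-1·(≡2), b=5^0·(≡3) mod 5; (2|5)=-1, (3|5)=-1; (−1)^{-1·0·2}·(-1)^0·(-1)^-1 = -1.
v=3: a=3^7·(≡1), b=3^0·(≡2) mod 3; (1|3)=+1, (2|3)=-1; (−1)^{7·0·1}·(+1)^0·(-1)^7 = -1.
v=∞: -510 < 0 and -7 < 0  ⇒  (a,b)_∞ = -1.
Ram(-510, -7) = {3, 5, 17, ∞}; no ℚ_3-point on the conic.

[3, 5, 17, inf]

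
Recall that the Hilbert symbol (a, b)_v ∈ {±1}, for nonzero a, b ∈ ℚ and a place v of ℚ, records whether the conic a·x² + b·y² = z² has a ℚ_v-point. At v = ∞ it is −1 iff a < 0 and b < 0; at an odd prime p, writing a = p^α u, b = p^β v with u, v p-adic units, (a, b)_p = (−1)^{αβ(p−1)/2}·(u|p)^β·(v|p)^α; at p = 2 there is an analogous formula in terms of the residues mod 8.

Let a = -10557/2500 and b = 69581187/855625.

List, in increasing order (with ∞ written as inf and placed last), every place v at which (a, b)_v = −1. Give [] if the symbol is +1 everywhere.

Mod squares: a ≡ -1173, b ≡ 5083. Check v ∈ {∞, 2, 3, 5, 13, 17, 23, 37}.
v=5: a=5^-4·(≡2), b=5^-4·(≡3) mod 5; (2|5)=-1, (3|5)=-1; (−1)^{-4·-4·2}·(-1)^-4·(-1)^-4 = +1.
v=∞: -1173 < 0 and 5083 > 0  ⇒  (a,b)_∞ = +1.
v=3: a=3^3·(≡2), b=3^4·(≡1) mod 3; (2|3)=-1, (1|3)=+1; (−1)^{3·4·1}·(-1)^4·(+1)^3 = +1.
v=17: a=17^1·(≡8), b=17^1·(≡14) mod 17; (8|17)=+1, (14|17)=-1; (−1)^{1·1·8}·(+1)^1·(-1)^1 = -1.
v=37: a=37^0·(≡10), b=37^-2·(≡22) mod 37; (10|37)=+1, (22|37)=-1; (−1)^{0·-2·18}·(+1)^-2·(-1)^0 = +1.
v=23: a=23^1·(≡13), b=23^1·(≡5) mod 23; (13|23)=+1, (5|23)=-1; (−1)^{1·1·11}·(+1)^1·(-1)^1 = +1.
v=2: v_2(a)=-2, v_2(b)=0; units ≡ 3, 3 (mod 8); ε·ε+αω+βω = 1·1+-2·1+0·1 ≡ 1  ⇒  (a,b)_2 = -1.
v=13: a=13^0·(≡3), b=13^3·(≡4) mod 13; (3|13)=+1, (4|13)=+1; (−1)^{0·3·6}·(+1)^3·(+1)^0 = +1.
Ram(-1173, 5083) = {2, 17}; no ℚ_2-point on the conic.

[2, 17]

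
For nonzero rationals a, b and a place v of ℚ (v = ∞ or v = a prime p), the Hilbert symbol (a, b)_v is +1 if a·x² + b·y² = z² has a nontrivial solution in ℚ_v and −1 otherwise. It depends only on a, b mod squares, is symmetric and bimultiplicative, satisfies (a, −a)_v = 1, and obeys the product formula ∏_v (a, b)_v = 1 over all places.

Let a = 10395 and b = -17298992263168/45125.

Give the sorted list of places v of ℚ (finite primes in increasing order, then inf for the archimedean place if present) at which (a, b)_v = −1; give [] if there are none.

[5, 7]

(a, b) ≡ (1155, -35) mod (ℚ^×)²; places V = {2, 3, 5, 7, 11, 19, 29, ∞}.
(a,b)_5: α=1, u≡4; β=-3, v≡2 (mod 5); (4|5)=+1, (2|5)=-1; sign (−1)^0·+1^-3·-1^1 = -1.
(a,b)_7: α=1, u≡1; β=3, v≡1 (mod 7); (1|7)=+1, (1|7)=+1; sign (−1)^1·+1^3·+1^1 = -1.
(a,b)_∞: sgn(1155)=+, sgn(-35)=−, so +1.
(a,b)_29: α=0, u≡13; β=2, v≡5 (mod 29); (13|29)=+1, (5|29)=+1; sign (−1)^0·+1^2·+1^0 = +1.
(a,b)_3: α=3, u≡1; β=0, v≡1 (mod 3); (1|3)=+1, (1|3)=+1; sign (−1)^0·+1^0·+1^3 = +1.
(a,b)_19: α=0, u≡2; β=-2, v≡2 (mod 19); (2|19)=-1, (2|19)=-1; sign (−1)^0·-1^-2·-1^0 = +1.
(a,b)_11: α=1, u≡10; β=4, v≡5 (mod 11); (10|11)=-1, (5|11)=+1; sign (−1)^0·-1^4·+1^1 = +1.
(a,b)_2: α=0, β=12; u≡3, v≡5 (mod 8); ε(u)ε(v)=1·0, αω(v)=0·1, βω(u)=12·1; sum ≡ 0  ⇒  +1.
|Ram(1155, -35)| = 2, even; anisotropic at {5, 7}.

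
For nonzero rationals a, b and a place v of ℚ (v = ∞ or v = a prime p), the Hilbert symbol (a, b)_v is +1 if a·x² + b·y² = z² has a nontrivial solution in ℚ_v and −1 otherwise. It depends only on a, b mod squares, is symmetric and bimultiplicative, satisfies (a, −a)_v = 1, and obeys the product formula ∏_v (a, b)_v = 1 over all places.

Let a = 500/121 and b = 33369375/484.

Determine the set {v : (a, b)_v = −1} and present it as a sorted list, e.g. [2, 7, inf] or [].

[3, 13]

Mod squares: a ≡ 5, b ≡ 39. Check v ∈ {∞, 2, 3, 5, 11, 13, 37}.
v=2: v_2(a)=2, v_2(b)=-2; units ≡ 5, 7 (mod 8); ε·ε+αω+βω = 0·1+2·0+-2·1 ≡ 0  ⇒  (a,b)_2 = +1.
v=5: a=5^3·(≡4), b=5^4·(≡4) mod 5; (4|5)=+1, (4|5)=+1; (−1)^{3·4·2}·(+1)^4·(+1)^3 = +1.
v=37: a=37^0·(≡13), b=37^2·(≡22) mod 37; (13|37)=-1, (22|37)=-1; (−1)^{0·2·18}·(-1)^2·(-1)^0 = +1.
v=11: a=11^-2·(≡5), b=11^-2·(≡7) mod 11; (5|11)=+1, (7|11)=-1; (−1)^{-2·-2·5}·(+1)^-2·(-1)^-2 = +1.
v=13: a=13^0·(≡8), b=13^1·(≡4) mod 13; (8|13)=-1, (4|13)=+1; (−1)^{0·1·6}·(-1)^1·(+1)^0 = -1.
v=∞: 5 > 0 and 39 > 0  ⇒  (a,b)_∞ = +1.
v=3: a=3^0·(≡2), b=3^1·(≡1) mod 3; (2|3)=-1, (1|3)=+1; (−1)^{0·1·1}·(-1)^1·(+1)^0 = -1.
(5, 39 / ℚ) ramifies at {3, 13}: a division algebra.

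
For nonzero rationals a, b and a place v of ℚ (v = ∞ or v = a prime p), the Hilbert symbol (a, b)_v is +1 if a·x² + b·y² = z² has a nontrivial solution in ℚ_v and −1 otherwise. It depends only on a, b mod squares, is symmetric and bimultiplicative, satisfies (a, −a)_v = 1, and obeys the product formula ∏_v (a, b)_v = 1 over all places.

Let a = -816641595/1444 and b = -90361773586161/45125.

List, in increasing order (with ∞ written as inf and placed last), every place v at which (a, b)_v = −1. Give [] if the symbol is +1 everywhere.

Mod squares: a ≡ -205755, b ≡ -5. Check v ∈ {∞, 2, 3, 5, 7, 11, 19, 29, 43}.
v=43: a=43^1·(≡23), b=43^2·(≡23) mod 43; (23|43)=+1, (23|43)=+1; (−1)^{1·2·21}·(+1)^2·(+1)^1 = +1.
v=29: a=29^1·(≡26), b=29^2·(≡25) mod 29; (26|29)=-1, (25|29)=+1; (−1)^{1·2·14}·(-1)^2·(+1)^1 = +1.
v=5: a=5^1·(≡4), b=5^-3·(≡4) mod 5; (4|5)=+1, (4|5)=+1; (−1)^{1·-3·2}·(+1)^-3·(+1)^1 = +1.
v=7: a=7^2·(≡6), b=7^2·(≡4) mod 7; (6|7)=-1, (4|7)=+1; (−1)^{2·2·3}·(-1)^2·(+1)^2 = +1.
v=2: v_2(a)=-2, v_2(b)=0; units ≡ 5, 3 (mod 8); ε·ε+αω+βω = 0·1+-2·1+0·1 ≡ 0  ⇒  (a,b)_2 = +1.
v=3: a=3^5·(≡1), b=3^4·(≡1) mod 3; (1|3)=+1, (1|3)=+1; (−1)^{5·4·1}·(+1)^4·(+1)^5 = +1.
v=∞: -205755 < 0 and -5 < 0  ⇒  (a,b)_∞ = -1.
v=19: a=19^-2·(≡2), b=19^-2·(≡3) mod 19; (2|19)=-1, (3|19)=-1; (−1)^{-2·-2·9}·(-1)^-2·(-1)^-2 = +1.
v=11: a=11^1·(≡7), b=11^4·(≡7) mod 11; (7|11)=-1, (7|11)=-1; (−1)^{1·4·5}·(-1)^4·(-1)^1 = -1.
Ram(-205755, -5) = {11, ∞}; no ℚ_11-point on the conic.

[11, inf]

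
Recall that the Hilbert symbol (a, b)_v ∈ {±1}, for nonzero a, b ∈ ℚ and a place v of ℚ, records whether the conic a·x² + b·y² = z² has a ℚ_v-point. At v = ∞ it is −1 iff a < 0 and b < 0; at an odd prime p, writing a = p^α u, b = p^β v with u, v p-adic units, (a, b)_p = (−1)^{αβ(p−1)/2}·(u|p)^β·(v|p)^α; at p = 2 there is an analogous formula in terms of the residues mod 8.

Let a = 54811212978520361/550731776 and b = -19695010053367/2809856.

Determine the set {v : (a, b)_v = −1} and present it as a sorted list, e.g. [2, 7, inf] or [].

Mod squares: a ≡ 2926, b ≡ -67298. Check v ∈ {∞, 2, 7, 11, 19, 23}.
v=2: v_2(a)=-15, v_2(b)=-13; units ≡ 7, 7 (mod 8); ε·ε+αω+βω = 1·1+-15·0+-13·0 ≡ 1  ⇒  (a,b)_2 = -1.
v=7: a=7^-5·(≡6), b=7^-3·(≡1) mod 7; (6|7)=-1, (1|7)=+1; (−1)^{-5·-3·3}·(-1)^-3·(+1)^-5 = +1.
v=19: a=19^1·(≡12), b=19^1·(≡11) mod 19; (12|19)=-1, (11|19)=+1; (−1)^{1·1·9}·(-1)^1·(+1)^1 = +1.
v=11: a=11^7·(≡8), b=11^5·(≡5) mod 11; (8|11)=-1, (5|11)=+1; (−1)^{7·5·5}·(-1)^5·(+1)^7 = +1.
v=∞: 2926 > 0 and -67298 < 0  ⇒  (a,b)_∞ = +1.
v=23: a=23^6·(≡7), b=23^5·(≡9) mod 23; (7|23)=-1, (9|23)=+1; (−1)^{6·5·11}·(-1)^5·(+1)^6 = -1.
(2926, -67298 / ℚ) ramifies at {2, 23}: a division algebra.

[2, 23]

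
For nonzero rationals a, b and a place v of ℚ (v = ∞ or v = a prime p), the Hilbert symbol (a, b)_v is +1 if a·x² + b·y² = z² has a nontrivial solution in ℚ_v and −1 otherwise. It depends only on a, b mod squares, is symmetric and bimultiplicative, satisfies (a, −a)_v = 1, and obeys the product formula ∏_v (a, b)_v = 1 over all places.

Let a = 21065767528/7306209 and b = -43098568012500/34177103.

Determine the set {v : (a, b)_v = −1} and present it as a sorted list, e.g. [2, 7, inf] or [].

(a, b) ≡ (18538, -395715) mod (ℚ^×)²; places V = {2, 3, 5, 7, 11, 13, 17, 23, 31, 37, 41, 53, ∞}.
(a,b)_23: α=1, u≡3; β=-3, v≡14 (mod 23); (3|23)=+1, (14|23)=-1; sign (−1)^1·+1^-3·-1^1 = +1.
(a,b)_5: α=0, u≡2; β=5, v≡2 (mod 5); (2|5)=-1, (2|5)=-1; sign (−1)^0·-1^5·-1^0 = -1.
(a,b)_13: α=3, u≡1; β=2, v≡11 (mod 13); (1|13)=+1, (11|13)=-1; sign (−1)^0·+1^2·-1^3 = -1.
(a,b)_17: α=-2, u≡15; β=0, v≡7 (mod 17); (15|17)=+1, (7|17)=-1; sign (−1)^0·+1^0·-1^-2 = +1.
(a,b)_∞: sgn(18538)=+, sgn(-395715)=−, so +1.
(a,b)_3: α=-2, u≡1; β=1, v≡2 (mod 3); (1|3)=+1, (2|3)=-1; sign (−1)^0·+1^1·-1^-2 = +1.
(a,b)_31: α=1, u≡5; β=1, v≡4 (mod 31); (5|31)=+1, (4|31)=+1; sign (−1)^1·+1^1·+1^1 = -1.
(a,b)_37: α=0, u≡3; β=1, v≡13 (mod 37); (3|37)=+1, (13|37)=-1; sign (−1)^0·+1^1·-1^0 = +1.
(a,b)_7: α=0, u≡1; β=2, v≡1 (mod 7); (1|7)=+1, (1|7)=+1; sign (−1)^0·+1^2·+1^0 = +1.
(a,b)_2: α=3, β=2; u≡5, v≡5 (mod 8); ε(u)ε(v)=0·0, αω(v)=3·1, βω(u)=2·1; sum ≡ 1  ⇒  -1.
(a,b)_11: α=0, u≡4; β=2, v≡7 (mod 11); (4|11)=+1, (7|11)=-1; sign (−1)^0·+1^2·-1^0 = +1.
(a,b)_41: α=2, u≡27; β=0, v≡6 (mod 41); (27|41)=-1, (6|41)=-1; sign (−1)^0·-1^0·-1^2 = +1.
(a,b)_53: α=-2, u≡51; β=-2, v≡4 (mod 53); (51|53)=-1, (4|53)=+1; sign (−1)^0·-1^-2·+1^-2 = +1.
|Ram(18538, -395715)| = 4, even; anisotropic at {2, 5, 13, 31}.

[2, 5, 13, 31]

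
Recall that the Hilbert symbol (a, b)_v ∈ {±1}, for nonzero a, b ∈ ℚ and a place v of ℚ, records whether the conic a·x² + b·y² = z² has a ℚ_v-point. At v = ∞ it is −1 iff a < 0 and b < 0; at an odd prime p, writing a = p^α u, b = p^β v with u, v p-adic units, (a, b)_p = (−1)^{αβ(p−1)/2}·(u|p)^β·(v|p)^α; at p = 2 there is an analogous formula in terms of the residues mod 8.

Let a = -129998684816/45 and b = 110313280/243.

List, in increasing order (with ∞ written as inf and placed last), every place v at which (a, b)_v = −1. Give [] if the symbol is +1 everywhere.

[2, 3, 5, 11]

(a, b) ≡ (-5005, 42735) mod (ℚ^×)²; places V = {2, 3, 5, 7, 11, 13, 37, ∞}.
(a,b)_∞: sgn(-5005)=−, sgn(42735)=+, so +1.
(a,b)_2: α=4, β=6; u≡3, v≡7 (mod 8); ε(u)ε(v)=1·1, αω(v)=4·0, βω(u)=6·1; sum ≡ 1  ⇒  -1.
(a,b)_7: α=3, u≡5; β=1, v≡2 (mod 7); (5|7)=-1, (2|7)=+1; sign (−1)^1·-1^1·+1^3 = +1.
(a,b)_5: α=-1, u≡1; β=1, v≡2 (mod 5); (1|5)=+1, (2|5)=-1; sign (−1)^0·+1^1·-1^-1 = -1.
(a,b)_11: α=3, u≡10; β=3, v≡6 (mod 11); (10|11)=-1, (6|11)=-1; sign (−1)^1·-1^3·-1^3 = -1.
(a,b)_13: α=1, u≡2; β=0, v≡10 (mod 13); (2|13)=-1, (10|13)=+1; sign (−1)^0·-1^0·+1^1 = +1.
(a,b)_3: α=-2, u≡2; β=-5, v≡1 (mod 3); (2|3)=-1, (1|3)=+1; sign (−1)^0·-1^-5·+1^-2 = -1.
(a,b)_37: α=2, u≡1; β=1, v≡29 (mod 37); (1|37)=+1, (29|37)=-1; sign (−1)^0·+1^1·-1^2 = +1.
(-5005, 42735 / ℚ) ramifies at {2, 3, 5, 11}: a division algebra.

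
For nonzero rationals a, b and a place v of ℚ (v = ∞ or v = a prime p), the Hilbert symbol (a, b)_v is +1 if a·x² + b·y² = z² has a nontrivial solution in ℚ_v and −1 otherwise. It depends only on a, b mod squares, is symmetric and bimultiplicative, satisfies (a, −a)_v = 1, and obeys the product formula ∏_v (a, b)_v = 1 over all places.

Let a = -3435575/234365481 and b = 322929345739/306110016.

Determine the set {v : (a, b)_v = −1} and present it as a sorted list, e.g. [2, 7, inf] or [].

[11, 13, 17, 31]

(a, b) ≡ (-143, 40579) mod (ℚ^×)²; places V = {2, 3, 5, 7, 11, 13, 17, 31, ∞}.
(a,b)_∞: sgn(-143)=−, sgn(40579)=+, so +1.
(a,b)_7: α=-2, u≡2; β=3, v≡1 (mod 7); (2|7)=+1, (1|7)=+1; sign (−1)^0·+1^3·+1^-2 = +1.
(a,b)_13: α=1, u≡11; β=2, v≡11 (mod 13); (11|13)=-1, (11|13)=-1; sign (−1)^0·-1^2·-1^1 = -1.
(a,b)_11: α=1, u≡1; β=1, v≡4 (mod 11); (1|11)=+1, (4|11)=+1; sign (−1)^1·+1^1·+1^1 = -1.
(a,b)_3: α=-14, u≡1; β=-14, v≡1 (mod 3); (1|3)=+1, (1|3)=+1; sign (−1)^0·+1^-14·+1^-14 = +1.
(a,b)_5: α=2, u≡2; β=0, v≡4 (mod 5); (2|5)=-1, (4|5)=+1; sign (−1)^0·-1^0·+1^2 = +1.
(a,b)_2: α=0, β=-6; u≡1, v≡3 (mod 8); ε(u)ε(v)=0·1, αω(v)=0·1, βω(u)=-6·0; sum ≡ 0  ⇒  +1.
(a,b)_31: α=2, u≡12; β=3, v≡20 (mod 31); (12|31)=-1, (20|31)=+1; sign (−1)^0·-1^3·+1^2 = -1.
(a,b)_17: α=0, u≡7; β=1, v≡14 (mod 17); (7|17)=-1, (14|17)=-1; sign (−1)^0·-1^1·-1^0 = -1.
Ram(-143, 40579) = {11, 13, 17, 31}; no ℚ_11-point on the conic.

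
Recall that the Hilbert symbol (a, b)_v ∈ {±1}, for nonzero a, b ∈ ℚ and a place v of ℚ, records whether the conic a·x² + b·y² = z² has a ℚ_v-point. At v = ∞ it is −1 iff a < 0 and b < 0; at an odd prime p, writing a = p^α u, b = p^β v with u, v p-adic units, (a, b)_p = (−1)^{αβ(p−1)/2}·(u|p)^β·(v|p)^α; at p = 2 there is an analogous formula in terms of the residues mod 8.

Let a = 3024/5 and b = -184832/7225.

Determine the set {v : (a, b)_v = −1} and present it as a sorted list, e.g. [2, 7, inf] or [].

Mod squares: a ≡ 105, b ≡ -2. Check v ∈ {∞, 2, 3, 5, 7, 17, 19}.
v=17: a=17^0·(≡3), b=17^-2·(≡16) mod 17; (3|17)=-1, (16|17)=+1; (−1)^{0·-2·8}·(-1)^-2·(+1)^0 = +1.
v=7: a=7^1·(≡1), b=7^0·(≡3) mod 7; (1|7)=+1, (3|7)=-1; (−1)^{1·0·3}·(+1)^0·(-1)^1 = -1.
v=∞: 105 > 0 and -2 < 0  ⇒  (a,b)_∞ = +1.
v=5: a=5^-1·(≡4), b=5^-2·(≡2) mod 5; (4|5)=+1, (2|5)=-1; (−1)^{-1·-2·2}·(+1)^-2·(-1)^-1 = -1.
v=2: v_2(a)=4, v_2(b)=9; units ≡ 1, 7 (mod 8); ε·ε+αω+βω = 0·1+4·0+9·0 ≡ 0  ⇒  (a,b)_2 = +1.
v=3: a=3^3·(≡2), b=3^0·(≡1) mod 3; (2|3)=-1, (1|3)=+1; (−1)^{3·0·1}·(-1)^0·(+1)^3 = +1.
v=19: a=19^0·(≡12), b=19^2·(≡4) mod 19; (12|19)=-1, (4|19)=+1; (−1)^{0·2·9}·(-1)^2·(+1)^0 = +1.
(105, -2 / ℚ) ramifies at {5, 7}: a division algebra.

[5, 7]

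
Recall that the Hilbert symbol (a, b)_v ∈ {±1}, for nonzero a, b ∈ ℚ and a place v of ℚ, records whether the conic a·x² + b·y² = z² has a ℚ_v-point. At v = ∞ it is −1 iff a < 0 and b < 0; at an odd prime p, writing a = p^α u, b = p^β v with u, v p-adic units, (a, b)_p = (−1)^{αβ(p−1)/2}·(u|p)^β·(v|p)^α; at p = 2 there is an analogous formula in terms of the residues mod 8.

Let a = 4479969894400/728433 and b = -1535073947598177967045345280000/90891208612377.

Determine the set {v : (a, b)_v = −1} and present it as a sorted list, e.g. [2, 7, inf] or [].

[7, 11, 13, 17]

(a, b) ≡ (2618, -3094) mod (ℚ^×)²; places V = {2, 3, 5, 7, 11, 13, 17, 23, 31, 41, 47, ∞}.
(a,b)_23: α=-2, u≡19; β=-4, v≡22 (mod 23); (19|23)=-1, (22|23)=-1; sign (−1)^0·-1^-4·-1^-2 = +1.
(a,b)_31: α=0, u≡7; β=-2, v≡6 (mod 31); (7|31)=+1, (6|31)=-1; sign (−1)^0·+1^-2·-1^0 = +1.
(a,b)_17: α=-1, u≡2; β=-1, v≡11 (mod 17); (2|17)=+1, (11|17)=-1; sign (−1)^0·+1^-1·-1^-1 = -1.
(a,b)_11: α=1, u≡10; β=2, v≡7 (mod 11); (10|11)=-1, (7|11)=-1; sign (−1)^0·-1^2·-1^1 = -1.
(a,b)_13: α=2, u≡2; β=5, v≡10 (mod 13); (2|13)=-1, (10|13)=+1; sign (−1)^0·-1^5·+1^2 = -1.
(a,b)_7: α=1, u≡3; β=3, v≡3 (mod 7); (3|7)=-1, (3|7)=-1; sign (−1)^1·-1^3·-1^1 = -1.
(a,b)_41: α=2, u≡6; β=6, v≡28 (mod 41); (6|41)=-1, (28|41)=-1; sign (−1)^0·-1^6·-1^2 = +1.
(a,b)_∞: sgn(2618)=+, sgn(-3094)=−, so +1.
(a,b)_5: α=2, u≡2; β=4, v≡1 (mod 5); (2|5)=-1, (1|5)=+1; sign (−1)^0·-1^4·+1^2 = +1.
(a,b)_3: α=-4, u≡2; β=-2, v≡2 (mod 3); (2|3)=-1, (2|3)=-1; sign (−1)^0·-1^-2·-1^-4 = +1.
(a,b)_2: α=13, β=25; u≡5, v≡5 (mod 8); ε(u)ε(v)=0·0, αω(v)=13·1, βω(u)=25·1; sum ≡ 0  ⇒  +1.
(a,b)_47: α=0, u≡20; β=-2, v≡21 (mod 47); (20|47)=-1, (21|47)=+1; sign (−1)^0·-1^-2·+1^0 = +1.
(2618, -3094 / ℚ) ramifies at {7, 11, 13, 17}: a division algebra.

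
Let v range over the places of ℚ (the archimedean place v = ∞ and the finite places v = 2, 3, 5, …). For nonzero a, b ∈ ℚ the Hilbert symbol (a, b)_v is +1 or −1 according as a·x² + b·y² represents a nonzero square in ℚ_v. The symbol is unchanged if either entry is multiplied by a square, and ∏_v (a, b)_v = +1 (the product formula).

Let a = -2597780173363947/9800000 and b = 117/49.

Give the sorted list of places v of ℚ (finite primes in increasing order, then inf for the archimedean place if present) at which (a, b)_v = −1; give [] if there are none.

Mod squares: a ≡ -128535, b ≡ 13. Check v ∈ {∞, 2, 3, 5, 7, 11, 13, 19, 41}.
v=7: a=7^-2·(≡3), b=7^-2·(≡5) mod 7; (3|7)=-1, (5|7)=-1; (−1)^{-2·-2·3}·(-1)^-2·(-1)^-2 = +1.
v=5: a=5^-5·(≡3), b=5^0·(≡3) mod 5; (3|5)=-1, (3|5)=-1; (−1)^{-5·0·2}·(-1)^0·(-1)^-5 = -1.
v=13: a=13^4·(≡4), b=13^1·(≡10) mod 13; (4|13)=+1, (10|13)=+1; (−1)^{4·1·6}·(+1)^1·(+1)^4 = +1.
v=3: a=3^5·(≡1), b=3^2·(≡1) mod 3; (1|3)=+1, (1|3)=+1; (−1)^{5·2·1}·(+1)^2·(+1)^5 = +1.
v=∞: -128535 < 0 and 13 > 0  ⇒  (a,b)_∞ = +1.
v=2: v_2(a)=-6, v_2(b)=0; units ≡ 1, 5 (mod 8); ε·ε+αω+βω = 0·0+-6·1+0·0 ≡ 0  ⇒  (a,b)_2 = +1.
v=19: a=19^3·(≡18), b=19^0·(≡2) mod 19; (18|19)=-1, (2|19)=-1; (−1)^{3·0·9}·(-1)^0·(-1)^3 = -1.
v=41: a=41^1·(≡13), b=41^0·(≡30) mod 41; (13|41)=-1, (30|41)=-1; (−1)^{1·0·20}·(-1)^0·(-1)^1 = -1.
v=11: a=11^3·(≡2), b=11^0·(≡8) mod 11; (2|11)=-1, (8|11)=-1; (−1)^{3·0·5}·(-1)^0·(-1)^3 = -1.
Ram(-128535, 13) = {5, 11, 19, 41}; no ℚ_5-point on the conic.

[5, 11, 19, 41]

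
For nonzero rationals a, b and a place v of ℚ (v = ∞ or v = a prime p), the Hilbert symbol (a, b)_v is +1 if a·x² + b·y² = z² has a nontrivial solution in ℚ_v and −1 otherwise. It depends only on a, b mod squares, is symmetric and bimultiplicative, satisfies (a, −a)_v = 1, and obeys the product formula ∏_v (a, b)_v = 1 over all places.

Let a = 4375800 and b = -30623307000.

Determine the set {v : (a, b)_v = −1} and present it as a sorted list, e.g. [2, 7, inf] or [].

[3, 5, 11, 17]

(a, b) ≡ (4862, -6270) mod (ℚ^×)²; places V = {2, 3, 5, 11, 13, 17, 19, ∞}.
(a,b)_13: α=1, u≡4; β=2, v≡9 (mod 13); (4|13)=+1, (9|13)=+1; sign (−1)^0·+1^2·+1^1 = +1.
(a,b)_11: α=1, u≡7; β=1, v≡2 (mod 11); (7|11)=-1, (2|11)=-1; sign (−1)^1·-1^1·-1^1 = -1.
(a,b)_∞: sgn(4862)=+, sgn(-6270)=−, so +1.
(a,b)_19: α=0, u≡5; β=1, v≡14 (mod 19); (5|19)=+1, (14|19)=-1; sign (−1)^0·+1^1·-1^0 = +1.
(a,b)_17: α=1, u≡3; β=2, v≡6 (mod 17); (3|17)=-1, (6|17)=-1; sign (−1)^0·-1^2·-1^1 = -1.
(a,b)_2: α=3, β=3; u≡7, v≡1 (mod 8); ε(u)ε(v)=1·0, αω(v)=3·0, βω(u)=3·0; sum ≡ 0  ⇒  +1.
(a,b)_3: α=2, u≡2; β=1, v≡1 (mod 3); (2|3)=-1, (1|3)=+1; sign (−1)^0·-1^1·+1^2 = -1.
(a,b)_5: α=2, u≡2; β=3, v≡4 (mod 5); (2|5)=-1, (4|5)=+1; sign (−1)^0·-1^3·+1^2 = -1.
|Ram(4862, -6270)| = 4, even; anisotropic at {3, 5, 11, 17}.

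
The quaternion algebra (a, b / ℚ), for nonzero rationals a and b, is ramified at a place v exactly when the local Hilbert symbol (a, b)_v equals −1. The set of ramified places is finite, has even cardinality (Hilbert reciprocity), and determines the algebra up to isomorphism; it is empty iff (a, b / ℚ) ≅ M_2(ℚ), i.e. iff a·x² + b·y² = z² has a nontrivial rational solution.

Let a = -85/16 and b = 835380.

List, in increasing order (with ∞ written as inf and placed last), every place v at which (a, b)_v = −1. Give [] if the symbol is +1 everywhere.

Mod squares: a ≡ -85, b ≡ 23205. Check v ∈ {∞, 2, 3, 5, 7, 13, 17}.
v=2: v_2(a)=-4, v_2(b)=2; units ≡ 3, 5 (mod 8); ε·ε+αω+βω = 1·0+-4·1+2·1 ≡ 0  ⇒  (a,b)_2 = +1.
v=∞: -85 < 0 and 23205 > 0  ⇒  (a,b)_∞ = +1.
v=3: a=3^0·(≡2), b=3^3·(≡1) mod 3; (2|3)=-1, (1|3)=+1; (−1)^{0·3·1}·(-1)^3·(+1)^0 = -1.
v=17: a=17^1·(≡5), b=17^1·(≡10) mod 17; (5|17)=-1, (10|17)=-1; (−1)^{1·1·8}·(-1)^1·(-1)^1 = +1.
v=7: a=7^0·(≡3), b=7^1·(≡4) mod 7; (3|7)=-1, (4|7)=+1; (−1)^{0·1·3}·(-1)^1·(+1)^0 = -1.
v=5: a=5^1·(≡3), b=5^1·(≡1) mod 5; (3|5)=-1, (1|5)=+1; (−1)^{1·1·2}·(-1)^1·(+1)^1 = -1.
v=13: a=13^0·(≡2), b=13^1·(≡1) mod 13; (2|13)=-1, (1|13)=+1; (−1)^{0·1·6}·(-1)^1·(+1)^0 = -1.
(-85, 23205 / ℚ) ramifies at {3, 5, 7, 13}: a division algebra.

[3, 5, 7, 13]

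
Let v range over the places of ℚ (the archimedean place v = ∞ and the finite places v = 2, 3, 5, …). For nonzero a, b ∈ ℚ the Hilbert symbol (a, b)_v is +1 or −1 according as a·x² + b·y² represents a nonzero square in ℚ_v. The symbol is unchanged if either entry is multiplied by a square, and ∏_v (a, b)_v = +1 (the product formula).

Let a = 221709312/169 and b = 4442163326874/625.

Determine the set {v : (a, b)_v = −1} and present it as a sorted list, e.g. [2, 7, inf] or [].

[3, 13]

Mod squares: a ≡ 33, b ≡ 26. Check v ∈ {∞, 2, 3, 5, 7, 11, 13}.
v=5: a=5^0·(≡3), b=5^-4·(≡4) mod 5; (3|5)=-1, (4|5)=+1; (−1)^{0·-4·2}·(-1)^-4·(+1)^0 = +1.
v=3: a=3^9·(≡2), b=3^20·(≡2) mod 3; (2|3)=-1, (2|3)=-1; (−1)^{9·20·1}·(-1)^20·(-1)^9 = -1.
v=7: a=7^0·(≡6), b=7^2·(≡5) mod 7; (6|7)=-1, (5|7)=-1; (−1)^{0·2·3}·(-1)^2·(-1)^0 = +1.
v=∞: 33 > 0 and 26 > 0  ⇒  (a,b)_∞ = +1.
v=2: v_2(a)=10, v_2(b)=1; units ≡ 1, 5 (mod 8); ε·ε+αω+βω = 0·0+10·1+1·0 ≡ 0  ⇒  (a,b)_2 = +1.
v=11: a=11^1·(≡1), b=11^0·(≡1) mod 11; (1|11)=+1, (1|11)=+1; (−1)^{1·0·5}·(+1)^0·(+1)^1 = +1.
v=13: a=13^-2·(≡6), b=13^1·(≡11) mod 13; (6|13)=-1, (11|13)=-1; (−1)^{-2·1·6}·(-1)^1·(-1)^-2 = -1.
Ram(33, 26) = {3, 13}; no ℚ_3-point on the conic.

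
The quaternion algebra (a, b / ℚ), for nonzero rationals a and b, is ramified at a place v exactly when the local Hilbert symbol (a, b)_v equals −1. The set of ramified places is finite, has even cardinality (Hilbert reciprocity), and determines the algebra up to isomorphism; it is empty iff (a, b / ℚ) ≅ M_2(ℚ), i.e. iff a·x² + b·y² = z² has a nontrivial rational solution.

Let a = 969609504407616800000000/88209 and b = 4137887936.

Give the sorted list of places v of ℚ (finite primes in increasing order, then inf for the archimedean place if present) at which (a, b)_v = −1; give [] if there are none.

(a, b) ≡ (2, 382571) mod (ℚ^×)²; places V = {2, 3, 5, 7, 11, 13, 31, 41, 43, ∞}.
(a,b)_43: α=2, u≡3; β=1, v≡37 (mod 43); (3|43)=-1, (37|43)=-1; sign (−1)^0·-1^1·-1^2 = -1.
(a,b)_5: α=8, u≡2; β=0, v≡1 (mod 5); (2|5)=-1, (1|5)=+1; sign (−1)^0·-1^0·+1^8 = +1.
(a,b)_2: α=11, β=6; u≡1, v≡3 (mod 8); ε(u)ε(v)=0·1, αω(v)=11·1, βω(u)=6·0; sum ≡ 1  ⇒  -1.
(a,b)_11: α=-2, u≡8; β=0, v≡6 (mod 11); (8|11)=-1, (6|11)=-1; sign (−1)^0·-1^0·-1^-2 = +1.
(a,b)_31: α=2, u≡9; β=1, v≡22 (mod 31); (9|31)=+1, (22|31)=-1; sign (−1)^0·+1^1·-1^2 = +1.
(a,b)_7: α=4, u≡2; β=1, v≡4 (mod 7); (2|7)=+1, (4|7)=+1; sign (−1)^0·+1^1·+1^4 = +1.
(a,b)_13: α=2, u≡6; β=2, v≡6 (mod 13); (6|13)=-1, (6|13)=-1; sign (−1)^0·-1^2·-1^2 = +1.
(a,b)_∞: sgn(2)=+, sgn(382571)=+, so +1.
(a,b)_3: α=-6, u≡2; β=0, v≡2 (mod 3); (2|3)=-1, (2|3)=-1; sign (−1)^0·-1^0·-1^-6 = +1.
(a,b)_41: α=2, u≡4; β=1, v≡13 (mod 41); (4|41)=+1, (13|41)=-1; sign (−1)^0·+1^1·-1^2 = +1.
Ram(2, 382571) = {2, 43}; no ℚ_2-point on the conic.

[2, 43]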